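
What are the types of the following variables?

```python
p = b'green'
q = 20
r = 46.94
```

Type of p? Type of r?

p is bytes; r is float

bytes, float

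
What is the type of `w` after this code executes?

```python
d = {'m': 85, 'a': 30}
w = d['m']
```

Accessing dict[str, int] with key 'm' returns int value 85

int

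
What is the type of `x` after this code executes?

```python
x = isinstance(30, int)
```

isinstance() returns bool

bool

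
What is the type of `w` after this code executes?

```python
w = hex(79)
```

hex() returns str representation

str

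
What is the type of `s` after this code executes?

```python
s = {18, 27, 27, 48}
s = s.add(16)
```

set.add() returns None (mutates in place)

NoneType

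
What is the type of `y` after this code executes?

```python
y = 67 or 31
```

'or' returns the first truthy value (67, which is int)

int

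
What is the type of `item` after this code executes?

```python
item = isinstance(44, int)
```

isinstance() returns bool

bool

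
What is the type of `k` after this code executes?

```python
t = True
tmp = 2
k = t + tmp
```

bool + int returns int (True is 1, so 1 + 2 = 3)

int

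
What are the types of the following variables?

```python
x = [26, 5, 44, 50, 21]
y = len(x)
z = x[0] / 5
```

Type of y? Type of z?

len() returns int; int / int returns float

int, float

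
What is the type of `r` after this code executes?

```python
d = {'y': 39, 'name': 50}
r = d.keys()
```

.keys() returns a dict_keys view object

dict_keys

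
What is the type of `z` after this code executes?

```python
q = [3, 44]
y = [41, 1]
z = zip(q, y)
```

zip() returns a zip iterator object

zip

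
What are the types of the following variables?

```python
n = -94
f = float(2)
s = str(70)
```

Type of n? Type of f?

n is int; f is float

int, float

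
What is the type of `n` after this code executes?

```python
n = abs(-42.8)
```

abs() of float returns float

float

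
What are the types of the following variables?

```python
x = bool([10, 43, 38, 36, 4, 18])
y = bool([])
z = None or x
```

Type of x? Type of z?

bool() returns bool; None or <bool> returns the bool

bool, bool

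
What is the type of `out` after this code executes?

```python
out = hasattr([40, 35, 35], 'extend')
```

hasattr() returns bool

bool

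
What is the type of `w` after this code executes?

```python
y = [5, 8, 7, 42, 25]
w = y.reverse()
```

list.reverse() returns None

NoneType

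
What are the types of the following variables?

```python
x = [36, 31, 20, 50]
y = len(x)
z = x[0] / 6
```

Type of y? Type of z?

len() returns int; int / int returns float

int, float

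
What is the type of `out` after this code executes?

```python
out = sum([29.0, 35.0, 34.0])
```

sum() of floats returns float

float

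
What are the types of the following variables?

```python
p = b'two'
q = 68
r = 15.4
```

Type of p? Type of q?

p is bytes; q is int

bytes, int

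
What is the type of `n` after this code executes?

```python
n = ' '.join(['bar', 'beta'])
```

str.join() returns str

str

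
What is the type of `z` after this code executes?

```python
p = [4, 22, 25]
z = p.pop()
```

list.pop() returns the popped element (int here)

int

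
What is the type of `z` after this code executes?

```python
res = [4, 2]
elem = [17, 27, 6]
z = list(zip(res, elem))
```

list(zip(...)) returns a list of tuples

list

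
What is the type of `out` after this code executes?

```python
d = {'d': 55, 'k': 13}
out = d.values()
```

.values() returns a dict_values view object

dict_values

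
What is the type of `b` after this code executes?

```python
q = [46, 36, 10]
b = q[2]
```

Indexing a list of ints returns int (q[2] = 10)

int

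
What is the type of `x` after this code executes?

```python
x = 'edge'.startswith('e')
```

str.startswith() returns bool

bool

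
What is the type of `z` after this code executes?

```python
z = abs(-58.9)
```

abs() of float returns float

float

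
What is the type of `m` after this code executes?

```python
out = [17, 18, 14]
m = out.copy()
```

list.copy() returns list

list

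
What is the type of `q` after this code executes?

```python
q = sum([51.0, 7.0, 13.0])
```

sum() of floats returns float

float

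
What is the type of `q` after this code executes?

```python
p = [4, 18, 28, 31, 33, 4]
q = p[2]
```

Indexing a list of ints returns int (p[2] = 28)

int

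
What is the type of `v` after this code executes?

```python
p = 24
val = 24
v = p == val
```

Equality comparison returns bool

bool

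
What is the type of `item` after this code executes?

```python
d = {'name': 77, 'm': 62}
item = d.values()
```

.values() returns a dict_values view object

dict_values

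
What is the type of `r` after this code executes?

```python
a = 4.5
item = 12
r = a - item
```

float - int returns float (4.5 - 12 = -7.5)

float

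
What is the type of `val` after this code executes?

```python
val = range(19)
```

range() returns a range object

range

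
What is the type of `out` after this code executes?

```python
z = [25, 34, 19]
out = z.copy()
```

list.copy() returns list

list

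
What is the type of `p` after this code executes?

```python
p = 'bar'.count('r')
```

str.count() returns int

int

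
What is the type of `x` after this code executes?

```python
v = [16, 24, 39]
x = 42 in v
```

'in' operator returns bool

bool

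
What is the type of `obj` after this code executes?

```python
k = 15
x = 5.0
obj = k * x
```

int * float returns float (15 * 5.0 = 75.0)

float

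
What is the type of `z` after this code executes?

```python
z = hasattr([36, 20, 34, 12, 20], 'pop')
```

hasattr() returns bool

bool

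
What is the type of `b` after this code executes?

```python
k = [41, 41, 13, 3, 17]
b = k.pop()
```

list.pop() returns the popped element (int here)

int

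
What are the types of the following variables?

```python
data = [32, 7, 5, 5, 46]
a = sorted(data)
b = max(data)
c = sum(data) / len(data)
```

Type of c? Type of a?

int / int returns float; sorted() returns list

float, list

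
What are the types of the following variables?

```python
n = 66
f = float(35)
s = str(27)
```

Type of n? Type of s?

n is int; s is str

int, str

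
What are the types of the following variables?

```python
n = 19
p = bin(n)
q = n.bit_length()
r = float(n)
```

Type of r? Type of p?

float() returns float; bin() returns str

float, str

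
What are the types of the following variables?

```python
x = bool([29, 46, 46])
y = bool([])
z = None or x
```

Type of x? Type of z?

bool() returns bool; None or <bool> returns the bool

bool, bool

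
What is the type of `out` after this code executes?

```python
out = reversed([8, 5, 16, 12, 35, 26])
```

reversed() on a list returns a list_reverseiterator

list_reverseiterator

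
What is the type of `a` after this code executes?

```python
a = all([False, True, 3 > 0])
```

all() returns bool

bool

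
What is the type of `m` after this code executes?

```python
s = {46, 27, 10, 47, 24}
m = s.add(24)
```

set.add() returns None (mutates in place)

NoneType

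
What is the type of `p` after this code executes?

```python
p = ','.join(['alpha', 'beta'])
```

str.join() returns str

str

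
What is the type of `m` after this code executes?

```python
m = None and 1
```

'and' returns first falsy value (None)

NoneType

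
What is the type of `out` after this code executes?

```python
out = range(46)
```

range() returns a range object

range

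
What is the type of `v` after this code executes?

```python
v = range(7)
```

range() returns a range object

range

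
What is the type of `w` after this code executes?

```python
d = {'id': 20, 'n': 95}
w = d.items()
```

dict.items() returns a dict_items view

dict_items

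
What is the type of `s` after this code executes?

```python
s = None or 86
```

'or' with None returns the other value (86, int)

int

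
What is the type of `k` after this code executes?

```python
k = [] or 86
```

'or' returns first truthy value (86, which is int)

int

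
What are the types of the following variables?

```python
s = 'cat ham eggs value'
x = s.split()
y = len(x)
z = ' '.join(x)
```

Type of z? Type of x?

str.join() returns str; str.split() returns list

str, list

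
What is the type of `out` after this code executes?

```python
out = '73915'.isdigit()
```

str.isdigit() returns bool

bool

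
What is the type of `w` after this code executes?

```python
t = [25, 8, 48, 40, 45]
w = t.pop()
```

list.pop() returns the popped element (int here)

int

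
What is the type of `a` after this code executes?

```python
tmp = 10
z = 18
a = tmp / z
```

int / int always returns float in Python 3 (10 / 18 = 0.555556)

float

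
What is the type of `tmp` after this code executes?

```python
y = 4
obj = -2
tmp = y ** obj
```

int ** negative int returns float

float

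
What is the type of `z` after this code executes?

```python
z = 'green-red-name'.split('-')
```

str.split() returns list

list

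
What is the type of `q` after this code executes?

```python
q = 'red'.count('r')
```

str.count() returns int

int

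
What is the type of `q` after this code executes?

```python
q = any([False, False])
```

any() returns bool

bool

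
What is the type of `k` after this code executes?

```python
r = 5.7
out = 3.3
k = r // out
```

float // float returns float (floor division preserves float type)

float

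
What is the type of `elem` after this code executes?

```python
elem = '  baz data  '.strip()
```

str.strip() returns str

str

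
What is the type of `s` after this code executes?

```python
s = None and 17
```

'and' returns first falsy value (None)

NoneType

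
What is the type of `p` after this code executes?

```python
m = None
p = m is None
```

'is' comparison returns bool

bool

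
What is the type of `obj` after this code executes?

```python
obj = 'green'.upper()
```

str.upper() returns str

str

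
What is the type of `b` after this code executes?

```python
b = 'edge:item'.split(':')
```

str.split() returns list

list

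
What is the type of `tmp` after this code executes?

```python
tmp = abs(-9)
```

abs() of int returns int

int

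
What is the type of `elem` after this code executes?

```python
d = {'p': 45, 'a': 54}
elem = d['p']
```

Accessing dict[str, int] with key 'p' returns int value 45

int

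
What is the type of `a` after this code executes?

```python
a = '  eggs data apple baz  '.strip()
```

str.strip() returns str

str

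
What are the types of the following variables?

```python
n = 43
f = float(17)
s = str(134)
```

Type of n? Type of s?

n is int; s is str

int, str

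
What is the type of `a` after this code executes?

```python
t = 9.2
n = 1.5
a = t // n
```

float // float returns float (floor division preserves float type)

float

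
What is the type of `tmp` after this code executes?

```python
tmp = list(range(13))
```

list(range(...)) returns list

list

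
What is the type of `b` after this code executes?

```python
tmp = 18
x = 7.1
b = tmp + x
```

int + float returns float (18 + 7.1 = 25.1)

float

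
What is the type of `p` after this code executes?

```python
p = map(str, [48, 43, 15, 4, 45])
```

map() returns a map iterator object

map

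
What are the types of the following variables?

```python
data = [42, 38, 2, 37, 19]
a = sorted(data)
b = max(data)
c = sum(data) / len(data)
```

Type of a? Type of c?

sorted() returns list; int / int returns float

list, float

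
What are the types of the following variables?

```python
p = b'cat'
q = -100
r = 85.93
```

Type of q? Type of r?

q is int; r is float

int, float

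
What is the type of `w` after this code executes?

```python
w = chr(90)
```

chr() returns str (single character)

str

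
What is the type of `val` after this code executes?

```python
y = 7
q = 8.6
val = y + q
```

int + float returns float (7 + 8.6 = 15.6)

float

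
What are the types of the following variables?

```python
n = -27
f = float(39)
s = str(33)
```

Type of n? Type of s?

n is int; s is str

int, str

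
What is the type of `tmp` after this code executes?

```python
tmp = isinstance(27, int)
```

isinstance() returns bool

bool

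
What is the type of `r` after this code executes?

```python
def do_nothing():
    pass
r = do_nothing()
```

A function with no return statement returns None

NoneType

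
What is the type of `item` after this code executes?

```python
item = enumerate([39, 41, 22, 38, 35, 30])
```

enumerate() returns an enumerate iterator object

enumerate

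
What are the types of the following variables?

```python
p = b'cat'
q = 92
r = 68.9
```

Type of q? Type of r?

q is int; r is float

int, float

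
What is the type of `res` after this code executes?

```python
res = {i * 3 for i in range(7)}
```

A set comprehension {expr for x in iterable} produces a set

set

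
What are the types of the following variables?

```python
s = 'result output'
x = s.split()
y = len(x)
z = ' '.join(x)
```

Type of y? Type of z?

len() returns int; str.join() returns str

int, str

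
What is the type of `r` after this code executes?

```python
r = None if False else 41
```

Ternary: condition is False, else branch (41) taken → int

int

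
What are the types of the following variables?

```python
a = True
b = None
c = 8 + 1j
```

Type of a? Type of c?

a is bool; c is complex

bool, complex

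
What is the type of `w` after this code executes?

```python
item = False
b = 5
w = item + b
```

bool + int returns int (False is 0, so 0 + 5 = 5)

int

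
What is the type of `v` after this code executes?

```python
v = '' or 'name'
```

'or' returns first truthy value ('name', which is str)

str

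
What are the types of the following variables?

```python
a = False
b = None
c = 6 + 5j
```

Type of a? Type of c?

a is bool; c is complex

bool, complex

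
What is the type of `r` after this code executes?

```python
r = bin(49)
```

bin() returns str representation

str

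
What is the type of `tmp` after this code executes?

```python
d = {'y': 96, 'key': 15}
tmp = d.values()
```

.values() returns a dict_values view object

dict_values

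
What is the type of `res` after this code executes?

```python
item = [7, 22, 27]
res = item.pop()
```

list.pop() returns the popped element (int here)

int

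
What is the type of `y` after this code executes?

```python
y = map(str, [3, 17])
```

map() returns a map iterator object

map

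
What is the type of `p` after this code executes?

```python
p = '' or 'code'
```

'or' returns first truthy value ('code', which is str)

str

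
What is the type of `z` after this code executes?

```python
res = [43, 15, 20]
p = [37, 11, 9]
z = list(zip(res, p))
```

list(zip(...)) returns a list of tuples

list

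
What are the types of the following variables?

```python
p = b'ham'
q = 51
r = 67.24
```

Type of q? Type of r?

q is int; r is float

int, float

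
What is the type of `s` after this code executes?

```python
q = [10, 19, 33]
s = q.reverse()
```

list.reverse() returns None

NoneType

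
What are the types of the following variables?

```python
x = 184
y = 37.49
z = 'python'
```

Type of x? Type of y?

x is int; y is float

int, float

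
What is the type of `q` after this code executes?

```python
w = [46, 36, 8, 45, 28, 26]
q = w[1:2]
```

Slicing a list always returns a list

list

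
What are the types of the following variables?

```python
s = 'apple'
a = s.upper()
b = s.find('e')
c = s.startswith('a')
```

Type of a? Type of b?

str.upper() returns str; str.find() returns int

str, int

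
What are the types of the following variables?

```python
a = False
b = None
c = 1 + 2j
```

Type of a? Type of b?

a is bool; b is NoneType

bool, NoneType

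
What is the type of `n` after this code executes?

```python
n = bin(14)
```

bin() returns str representation

str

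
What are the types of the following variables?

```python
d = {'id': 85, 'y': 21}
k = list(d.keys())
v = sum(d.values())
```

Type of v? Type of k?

sum of int values returns int; list(...) returns list

int, list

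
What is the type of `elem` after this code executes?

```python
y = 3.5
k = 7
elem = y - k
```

float - int returns float (3.5 - 7 = -3.5)

float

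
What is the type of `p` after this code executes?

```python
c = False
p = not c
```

'not' always returns bool

bool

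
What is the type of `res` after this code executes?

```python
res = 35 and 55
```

'and' returns the last value when all truthy (55, which is int)

int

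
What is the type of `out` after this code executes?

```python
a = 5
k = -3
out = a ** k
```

int ** negative int returns float

float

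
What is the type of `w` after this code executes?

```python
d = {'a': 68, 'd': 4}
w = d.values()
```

.values() returns a dict_values view object

dict_values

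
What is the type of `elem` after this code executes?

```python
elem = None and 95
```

'and' returns first falsy value (None)

NoneType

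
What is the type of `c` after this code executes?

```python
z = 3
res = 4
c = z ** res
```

int ** positive int returns int (3 ** 4 = 81)

int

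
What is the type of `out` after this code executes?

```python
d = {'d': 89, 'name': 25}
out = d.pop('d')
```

dict.pop() returns the value (int)

int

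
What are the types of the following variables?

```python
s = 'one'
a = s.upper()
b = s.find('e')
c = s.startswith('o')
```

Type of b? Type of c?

str.find() returns int; str.startswith() returns bool

int, bool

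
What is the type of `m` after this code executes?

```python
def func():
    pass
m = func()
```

A function with no return statement returns None

NoneType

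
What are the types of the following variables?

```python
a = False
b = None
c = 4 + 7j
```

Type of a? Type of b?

a is bool; b is NoneType

bool, NoneType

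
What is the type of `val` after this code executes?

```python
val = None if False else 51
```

Ternary: condition is False, else branch (51) taken → int

int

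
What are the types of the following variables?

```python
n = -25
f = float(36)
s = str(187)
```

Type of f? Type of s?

f is float; s is str

float, str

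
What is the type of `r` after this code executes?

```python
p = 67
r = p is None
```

'is' comparison returns bool

bool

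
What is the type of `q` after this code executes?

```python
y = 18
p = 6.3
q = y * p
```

int * float returns float (18 * 6.3 = 113.4)

float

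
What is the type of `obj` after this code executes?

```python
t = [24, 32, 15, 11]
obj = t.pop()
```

list.pop() returns the popped element (int here)

int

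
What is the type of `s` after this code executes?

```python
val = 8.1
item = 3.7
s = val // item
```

float // float returns float (floor division preserves float type)

float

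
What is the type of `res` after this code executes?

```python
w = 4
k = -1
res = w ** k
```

int ** negative int returns float

float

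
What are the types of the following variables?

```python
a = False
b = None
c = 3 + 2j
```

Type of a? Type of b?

a is bool; b is NoneType

bool, NoneType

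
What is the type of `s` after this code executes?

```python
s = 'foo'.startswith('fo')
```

str.startswith() returns bool

bool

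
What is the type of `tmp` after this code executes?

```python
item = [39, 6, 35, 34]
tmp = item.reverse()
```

list.reverse() returns None

NoneType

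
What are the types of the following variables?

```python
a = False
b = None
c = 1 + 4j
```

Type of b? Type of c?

b is NoneType; c is complex

NoneType, complex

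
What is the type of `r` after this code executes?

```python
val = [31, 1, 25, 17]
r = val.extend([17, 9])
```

list.extend() returns None

NoneType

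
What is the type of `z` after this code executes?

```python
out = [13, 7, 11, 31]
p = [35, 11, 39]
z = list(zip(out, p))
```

list(zip(...)) returns a list of tuples

list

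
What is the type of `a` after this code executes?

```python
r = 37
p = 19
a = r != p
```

Comparison operators return bool

bool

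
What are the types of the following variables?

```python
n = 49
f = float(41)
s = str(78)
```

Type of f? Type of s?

f is float; s is str

float, str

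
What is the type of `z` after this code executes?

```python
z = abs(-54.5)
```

abs() of float returns float

float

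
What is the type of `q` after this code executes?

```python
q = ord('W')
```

ord() returns int (Unicode code point)

int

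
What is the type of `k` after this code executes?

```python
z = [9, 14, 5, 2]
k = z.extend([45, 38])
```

list.extend() returns None

NoneType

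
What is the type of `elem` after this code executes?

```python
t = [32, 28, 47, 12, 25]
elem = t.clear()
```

list.clear() returns None

NoneType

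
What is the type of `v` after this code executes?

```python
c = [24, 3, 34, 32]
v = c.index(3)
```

list.index() returns int

int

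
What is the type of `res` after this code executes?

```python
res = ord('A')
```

ord() returns int (Unicode code point)

int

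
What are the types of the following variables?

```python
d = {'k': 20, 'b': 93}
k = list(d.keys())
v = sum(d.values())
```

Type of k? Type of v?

list(...) returns list; sum of int values returns int

list, int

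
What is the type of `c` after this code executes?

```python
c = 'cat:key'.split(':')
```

str.split() returns list

list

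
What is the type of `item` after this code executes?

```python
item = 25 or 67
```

'or' returns the first truthy value (25, which is int)

int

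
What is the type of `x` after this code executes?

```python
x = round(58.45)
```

round() with no ndigits arg returns int

int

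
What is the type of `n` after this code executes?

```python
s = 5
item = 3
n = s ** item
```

int ** positive int returns int (5 ** 3 = 125)

int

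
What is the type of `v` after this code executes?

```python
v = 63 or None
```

'or' returns first truthy value (63, int)

int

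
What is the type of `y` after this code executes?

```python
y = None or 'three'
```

'or' with None returns the other value ('three', str)

str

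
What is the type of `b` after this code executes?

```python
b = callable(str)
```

callable() returns bool

bool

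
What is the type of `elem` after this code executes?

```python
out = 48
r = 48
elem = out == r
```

Equality comparison returns bool

bool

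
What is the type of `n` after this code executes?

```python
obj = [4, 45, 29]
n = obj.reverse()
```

list.reverse() returns None

NoneType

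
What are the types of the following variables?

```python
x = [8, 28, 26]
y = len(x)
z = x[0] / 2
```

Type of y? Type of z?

len() returns int; int / int returns float

int, float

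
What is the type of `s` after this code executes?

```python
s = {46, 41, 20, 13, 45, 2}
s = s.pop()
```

Popping from a set of ints returns int

int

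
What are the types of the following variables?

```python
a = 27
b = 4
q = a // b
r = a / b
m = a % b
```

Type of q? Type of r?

int // int returns int; int / int returns float

int, float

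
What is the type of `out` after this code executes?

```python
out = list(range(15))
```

list(range(...)) returns list

list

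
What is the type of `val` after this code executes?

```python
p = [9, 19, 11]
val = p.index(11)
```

list.index() returns int

int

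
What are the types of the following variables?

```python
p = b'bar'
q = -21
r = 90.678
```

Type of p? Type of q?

p is bytes; q is int

bytes, int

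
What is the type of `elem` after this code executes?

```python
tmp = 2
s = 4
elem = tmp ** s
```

int ** positive int returns int (2 ** 4 = 16)

int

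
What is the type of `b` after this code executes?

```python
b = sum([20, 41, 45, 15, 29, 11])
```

sum() of ints returns int

int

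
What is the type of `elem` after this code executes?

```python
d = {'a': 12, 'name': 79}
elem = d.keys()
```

.keys() returns a dict_keys view object

dict_keys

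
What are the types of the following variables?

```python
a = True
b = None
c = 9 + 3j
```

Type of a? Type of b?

a is bool; b is NoneType

bool, NoneType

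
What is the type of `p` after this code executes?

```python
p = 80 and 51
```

'and' returns the last value when all truthy (51, which is int)

int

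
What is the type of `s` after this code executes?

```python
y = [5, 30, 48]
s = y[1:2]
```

Slicing a list always returns a list

list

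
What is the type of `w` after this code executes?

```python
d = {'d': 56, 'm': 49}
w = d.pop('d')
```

dict.pop() returns the value (int)

int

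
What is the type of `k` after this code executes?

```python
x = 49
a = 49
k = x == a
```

Equality comparison returns bool

bool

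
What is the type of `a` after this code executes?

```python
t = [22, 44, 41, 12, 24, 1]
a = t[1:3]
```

Slicing a list always returns a list

list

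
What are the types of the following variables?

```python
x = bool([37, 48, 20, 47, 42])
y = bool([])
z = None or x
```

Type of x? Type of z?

bool() returns bool; None or <bool> returns the bool

bool, bool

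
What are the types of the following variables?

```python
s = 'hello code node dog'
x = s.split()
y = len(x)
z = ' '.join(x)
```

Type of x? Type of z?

str.split() returns list; str.join() returns str

list, str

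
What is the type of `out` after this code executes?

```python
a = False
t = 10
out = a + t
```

bool + int returns int (False is 0, so 0 + 10 = 10)

int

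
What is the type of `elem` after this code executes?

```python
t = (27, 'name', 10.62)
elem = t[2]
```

Index 2 of tuple is 10.62 which is float

float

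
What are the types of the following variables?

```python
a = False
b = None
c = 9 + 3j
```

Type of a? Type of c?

a is bool; c is complex

bool, complex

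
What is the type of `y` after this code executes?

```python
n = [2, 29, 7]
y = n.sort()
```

list.sort() returns None (sorts in place)

NoneType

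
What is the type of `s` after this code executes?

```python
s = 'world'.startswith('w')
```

str.startswith() returns bool

bool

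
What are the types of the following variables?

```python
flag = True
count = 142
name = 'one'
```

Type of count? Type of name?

count is int; name is str

int, str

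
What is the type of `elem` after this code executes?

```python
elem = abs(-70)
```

abs() of int returns int

int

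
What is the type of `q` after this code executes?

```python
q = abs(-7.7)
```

abs() of float returns float

float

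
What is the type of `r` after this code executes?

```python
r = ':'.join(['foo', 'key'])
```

str.join() returns str

str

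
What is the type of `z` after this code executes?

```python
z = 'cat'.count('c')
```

str.count() returns int

int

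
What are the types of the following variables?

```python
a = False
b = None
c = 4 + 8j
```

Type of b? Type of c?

b is NoneType; c is complex

NoneType, complex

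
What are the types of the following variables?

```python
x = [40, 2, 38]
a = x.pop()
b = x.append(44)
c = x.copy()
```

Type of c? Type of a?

list.copy() returns list; list.pop() returns the element (int)

list, int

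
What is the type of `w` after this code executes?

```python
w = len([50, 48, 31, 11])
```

len() always returns int

int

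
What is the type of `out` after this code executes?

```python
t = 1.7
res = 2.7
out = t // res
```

float // float returns float (floor division preserves float type)

float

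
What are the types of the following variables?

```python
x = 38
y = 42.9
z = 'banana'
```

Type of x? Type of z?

x is int; z is str

int, str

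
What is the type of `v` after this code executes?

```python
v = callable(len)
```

callable() returns bool

bool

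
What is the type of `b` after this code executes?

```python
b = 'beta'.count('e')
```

str.count() returns int

int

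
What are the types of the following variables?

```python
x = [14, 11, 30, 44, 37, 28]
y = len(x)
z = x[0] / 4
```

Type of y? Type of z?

len() returns int; int / int returns float

int, float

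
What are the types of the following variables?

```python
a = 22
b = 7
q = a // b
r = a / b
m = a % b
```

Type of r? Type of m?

int / int returns float; int % int returns int

float, int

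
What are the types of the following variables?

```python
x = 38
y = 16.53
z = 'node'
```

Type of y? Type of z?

y is float; z is str

float, str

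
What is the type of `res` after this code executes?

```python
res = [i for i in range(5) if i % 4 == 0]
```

A list comprehension [...] produces a list

list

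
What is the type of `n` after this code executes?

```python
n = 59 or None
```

'or' returns first truthy value (59, int)

int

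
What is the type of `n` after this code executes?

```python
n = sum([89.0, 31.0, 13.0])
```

sum() of floats returns float

float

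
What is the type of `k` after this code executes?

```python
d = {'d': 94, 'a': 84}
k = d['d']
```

Accessing dict[str, int] with key 'd' returns int value 94

int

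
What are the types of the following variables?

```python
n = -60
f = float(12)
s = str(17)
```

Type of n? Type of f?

n is int; f is float

int, float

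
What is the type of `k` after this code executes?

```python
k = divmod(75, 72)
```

divmod() returns a tuple (quotient, remainder)

tuple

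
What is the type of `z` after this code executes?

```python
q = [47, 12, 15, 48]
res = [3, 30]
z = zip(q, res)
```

zip() returns a zip iterator object

zip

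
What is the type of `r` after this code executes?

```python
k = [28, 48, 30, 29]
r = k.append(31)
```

list.append() returns None (mutates in place)

NoneType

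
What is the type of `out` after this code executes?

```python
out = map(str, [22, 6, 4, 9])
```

map() returns a map iterator object

map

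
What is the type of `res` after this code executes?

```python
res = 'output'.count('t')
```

str.count() returns int

int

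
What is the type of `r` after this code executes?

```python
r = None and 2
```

'and' returns first falsy value (None)

NoneType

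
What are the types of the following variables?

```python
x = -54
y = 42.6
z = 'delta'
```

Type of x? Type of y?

x is int; y is float

int, float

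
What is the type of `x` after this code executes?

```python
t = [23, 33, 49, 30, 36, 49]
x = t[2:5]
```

Slicing a list always returns a list

list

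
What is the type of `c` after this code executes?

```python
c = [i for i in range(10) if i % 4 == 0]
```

A list comprehension [...] produces a list

list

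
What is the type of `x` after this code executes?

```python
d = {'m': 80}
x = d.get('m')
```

dict.get() returns the value (int) when key is found

int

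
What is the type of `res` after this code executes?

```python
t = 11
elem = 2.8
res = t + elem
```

int + float returns float (11 + 2.8 = 13.8)

float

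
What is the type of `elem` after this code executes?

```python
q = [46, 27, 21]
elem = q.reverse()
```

list.reverse() returns None

NoneType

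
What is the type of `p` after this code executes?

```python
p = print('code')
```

print() returns None

NoneType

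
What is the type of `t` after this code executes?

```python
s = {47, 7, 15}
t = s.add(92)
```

set.add() returns None (mutates in place)

NoneType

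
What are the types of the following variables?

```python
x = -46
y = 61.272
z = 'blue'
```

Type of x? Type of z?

x is int; z is str

int, str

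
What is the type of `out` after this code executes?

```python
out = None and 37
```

'and' returns first falsy value (None)

NoneType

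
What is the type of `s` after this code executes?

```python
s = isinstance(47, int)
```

isinstance() returns bool

bool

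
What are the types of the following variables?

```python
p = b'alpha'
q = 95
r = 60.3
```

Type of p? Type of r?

p is bytes; r is float

bytes, float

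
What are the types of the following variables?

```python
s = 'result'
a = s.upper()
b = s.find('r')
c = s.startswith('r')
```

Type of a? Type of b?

str.upper() returns str; str.find() returns int

str, int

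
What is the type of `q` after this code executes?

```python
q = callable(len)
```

callable() returns bool

bool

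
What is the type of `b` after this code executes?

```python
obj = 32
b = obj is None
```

'is' comparison returns bool

bool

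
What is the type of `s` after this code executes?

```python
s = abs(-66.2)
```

abs() of float returns float

float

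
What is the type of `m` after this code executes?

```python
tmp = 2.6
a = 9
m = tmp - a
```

float - int returns float (2.6 - 9 = -6.4)

float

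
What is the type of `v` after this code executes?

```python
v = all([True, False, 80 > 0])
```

all() returns bool

bool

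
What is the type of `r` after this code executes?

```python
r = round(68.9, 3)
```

round() with ndigits arg returns float

float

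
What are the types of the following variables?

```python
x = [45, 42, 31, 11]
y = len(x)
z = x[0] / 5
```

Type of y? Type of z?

len() returns int; int / int returns float

int, float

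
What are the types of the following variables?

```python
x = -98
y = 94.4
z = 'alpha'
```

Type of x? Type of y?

x is int; y is float

int, float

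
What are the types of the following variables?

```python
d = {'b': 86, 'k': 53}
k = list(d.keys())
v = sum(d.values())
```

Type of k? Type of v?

list(...) returns list; sum of int values returns int

list, int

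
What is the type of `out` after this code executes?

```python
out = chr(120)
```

chr() returns str (single character)

str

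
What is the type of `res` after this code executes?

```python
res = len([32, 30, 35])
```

len() always returns int

int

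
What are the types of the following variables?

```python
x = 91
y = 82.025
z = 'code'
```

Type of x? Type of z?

x is int; z is str

int, str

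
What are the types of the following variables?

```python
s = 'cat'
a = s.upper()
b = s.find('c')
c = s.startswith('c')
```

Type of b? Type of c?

str.find() returns int; str.startswith() returns bool

int, bool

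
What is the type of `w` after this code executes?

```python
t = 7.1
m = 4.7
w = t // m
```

float // float returns float (floor division preserves float type)

float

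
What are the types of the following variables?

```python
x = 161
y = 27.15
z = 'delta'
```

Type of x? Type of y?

x is int; y is float

int, float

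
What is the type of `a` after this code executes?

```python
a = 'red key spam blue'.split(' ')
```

str.split() returns list

list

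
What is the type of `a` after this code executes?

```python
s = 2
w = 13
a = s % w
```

int % int returns int (2 % 13 = 2)

int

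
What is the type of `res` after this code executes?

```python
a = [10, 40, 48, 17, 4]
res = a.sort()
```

list.sort() returns None (sorts in place)

NoneType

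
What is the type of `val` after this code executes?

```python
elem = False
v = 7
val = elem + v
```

bool + int returns int (False is 0, so 0 + 7 = 7)

int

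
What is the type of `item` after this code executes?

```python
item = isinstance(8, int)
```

isinstance() returns bool

bool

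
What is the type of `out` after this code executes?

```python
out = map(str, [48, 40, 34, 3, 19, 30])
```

map() returns a map iterator object

map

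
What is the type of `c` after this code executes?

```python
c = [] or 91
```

'or' returns first truthy value (91, which is int)

int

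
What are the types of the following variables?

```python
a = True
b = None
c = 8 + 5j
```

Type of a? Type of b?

a is bool; b is NoneType

bool, NoneType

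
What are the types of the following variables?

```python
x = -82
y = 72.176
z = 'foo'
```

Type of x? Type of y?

x is int; y is float

int, float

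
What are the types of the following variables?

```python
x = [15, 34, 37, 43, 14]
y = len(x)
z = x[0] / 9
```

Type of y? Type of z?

len() returns int; int / int returns float

int, float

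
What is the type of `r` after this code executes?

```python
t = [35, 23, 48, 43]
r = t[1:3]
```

Slicing a list always returns a list

list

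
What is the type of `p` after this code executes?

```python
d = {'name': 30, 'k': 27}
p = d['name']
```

Accessing dict[str, int] with key 'name' returns int value 30

int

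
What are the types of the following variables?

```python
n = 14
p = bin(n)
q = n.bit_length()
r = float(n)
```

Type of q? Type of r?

int.bit_length() returns int; float() returns float

int, float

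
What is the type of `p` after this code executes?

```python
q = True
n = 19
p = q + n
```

bool + int returns int (True is 1, so 1 + 19 = 20)

int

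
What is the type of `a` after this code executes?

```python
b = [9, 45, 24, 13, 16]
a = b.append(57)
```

list.append() returns None (mutates in place)

NoneType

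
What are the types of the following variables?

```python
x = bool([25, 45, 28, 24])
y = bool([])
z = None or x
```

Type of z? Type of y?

None or <bool> returns the bool; bool() returns bool

bool, bool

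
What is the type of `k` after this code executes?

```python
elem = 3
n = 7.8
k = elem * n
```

int * float returns float (3 * 7.8 = 23.4)

float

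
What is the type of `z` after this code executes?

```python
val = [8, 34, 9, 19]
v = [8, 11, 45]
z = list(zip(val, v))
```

list(zip(...)) returns a list of tuples

list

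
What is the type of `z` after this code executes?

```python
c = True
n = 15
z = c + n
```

bool + int returns int (True is 1, so 1 + 15 = 16)

int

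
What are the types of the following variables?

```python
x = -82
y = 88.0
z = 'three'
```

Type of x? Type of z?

x is int; z is str

int, str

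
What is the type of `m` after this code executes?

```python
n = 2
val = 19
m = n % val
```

int % int returns int (2 % 19 = 2)

int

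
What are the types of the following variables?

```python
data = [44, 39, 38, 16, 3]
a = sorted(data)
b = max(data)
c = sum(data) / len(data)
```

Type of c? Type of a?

int / int returns float; sorted() returns list

float, list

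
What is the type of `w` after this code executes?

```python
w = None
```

None has type NoneType

NoneType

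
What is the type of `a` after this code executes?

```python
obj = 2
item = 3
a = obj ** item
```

int ** positive int returns int (2 ** 3 = 8)

int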